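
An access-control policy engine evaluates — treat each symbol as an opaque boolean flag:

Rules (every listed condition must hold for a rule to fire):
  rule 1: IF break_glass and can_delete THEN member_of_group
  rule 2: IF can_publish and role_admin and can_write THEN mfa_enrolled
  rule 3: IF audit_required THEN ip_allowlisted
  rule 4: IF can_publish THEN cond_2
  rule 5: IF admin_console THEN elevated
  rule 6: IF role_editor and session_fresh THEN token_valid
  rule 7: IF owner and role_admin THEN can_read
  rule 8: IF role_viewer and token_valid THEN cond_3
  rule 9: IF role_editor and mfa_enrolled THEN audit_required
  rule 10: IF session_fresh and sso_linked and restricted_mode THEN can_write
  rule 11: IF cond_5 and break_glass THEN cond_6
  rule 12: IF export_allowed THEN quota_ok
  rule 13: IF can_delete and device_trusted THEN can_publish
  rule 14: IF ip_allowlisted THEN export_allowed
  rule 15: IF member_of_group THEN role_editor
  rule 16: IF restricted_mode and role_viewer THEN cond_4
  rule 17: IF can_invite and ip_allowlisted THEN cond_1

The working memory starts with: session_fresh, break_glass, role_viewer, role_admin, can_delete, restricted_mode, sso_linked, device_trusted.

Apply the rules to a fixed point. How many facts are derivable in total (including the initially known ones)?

Round 1 fires rule 1, rule 10, rule 13, rule 16, giving member_of_group, can_write, can_publish, cond_4.
Round 2 fires rule 2, rule 4, rule 15, giving mfa_enrolled, cond_2, role_editor.
Round 3 fires rule 6, rule 9, giving token_valid, audit_required.
Round 4 fires rule 3, rule 8, giving ip_allowlisted, cond_3.
Round 5 fires rule 14, giving export_allowed.
Round 6 fires rule 12, giving quota_ok.
Closure: {audit_required, break_glass, can_delete, can_publish, can_write, cond_2, cond_3, cond_4, device_trusted, export_allowed, ip_allowlisted, member_of_group, mfa_enrolled, quota_ok, restricted_mode, role_admin, role_editor, role_viewer, session_fresh, sso_linked, token_valid} — 21 facts.

21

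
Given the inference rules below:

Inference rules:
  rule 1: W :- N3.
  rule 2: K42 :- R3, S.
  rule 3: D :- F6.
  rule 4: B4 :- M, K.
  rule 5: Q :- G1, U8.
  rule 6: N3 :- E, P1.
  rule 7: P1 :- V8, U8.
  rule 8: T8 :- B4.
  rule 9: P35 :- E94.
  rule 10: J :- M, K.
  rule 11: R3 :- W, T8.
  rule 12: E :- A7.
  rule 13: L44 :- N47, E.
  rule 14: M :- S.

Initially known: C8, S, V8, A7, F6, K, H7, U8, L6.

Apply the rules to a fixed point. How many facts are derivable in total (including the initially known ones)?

Round 1: rule 3 [D :- F6.]; rule 7 [P1 :- V8, U8.]; rule 12 [E :- A7.]; rule 14 [M :- S.]. Adds D, P1, E, M.
Round 2: rule 4 [B4 :- M, K.]; rule 6 [N3 :- E, P1.]; rule 10 [J :- M, K.]. Adds B4, N3, J.
Round 3: rule 1 [W :- N3.]; rule 8 [T8 :- B4.]. Adds W, T8.
Round 4: rule 11 [R3 :- W, T8.]. Adds R3.
Round 5: rule 2 [K42 :- R3, S.]. Adds K42.
Closure: {A7, B4, C8, D, E, F6, H7, J, K, K42, L6, M, N3, P1, R3, S, T8, U8, V8, W} — 20 facts.

20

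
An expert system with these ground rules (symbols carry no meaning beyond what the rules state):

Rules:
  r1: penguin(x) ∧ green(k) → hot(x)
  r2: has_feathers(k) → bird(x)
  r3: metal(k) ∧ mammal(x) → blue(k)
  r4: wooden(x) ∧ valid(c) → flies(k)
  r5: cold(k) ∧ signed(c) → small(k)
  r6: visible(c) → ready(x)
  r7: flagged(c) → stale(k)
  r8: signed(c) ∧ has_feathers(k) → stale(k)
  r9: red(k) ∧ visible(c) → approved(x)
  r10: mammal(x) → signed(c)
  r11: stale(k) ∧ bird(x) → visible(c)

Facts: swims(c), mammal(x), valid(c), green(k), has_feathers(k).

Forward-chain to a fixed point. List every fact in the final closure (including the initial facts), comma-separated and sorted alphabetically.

Round 1: r2 [has_feathers(k) → bird(x)]; r10 [mammal(x) → signed(c)]. Adds bird(x), signed(c).
Round 2: r8 [signed(c) ∧ has_feathers(k) → stale(k)]. Adds stale(k).
Round 3: r11 [stale(k) ∧ bird(x) → visible(c)]. Adds visible(c).
Round 4: r6 [visible(c) → ready(x)]. Adds ready(x).

bird(x), green(k), has_feathers(k), mammal(x), ready(x), signed(c), stale(k), swims(c), valid(c), visible(c)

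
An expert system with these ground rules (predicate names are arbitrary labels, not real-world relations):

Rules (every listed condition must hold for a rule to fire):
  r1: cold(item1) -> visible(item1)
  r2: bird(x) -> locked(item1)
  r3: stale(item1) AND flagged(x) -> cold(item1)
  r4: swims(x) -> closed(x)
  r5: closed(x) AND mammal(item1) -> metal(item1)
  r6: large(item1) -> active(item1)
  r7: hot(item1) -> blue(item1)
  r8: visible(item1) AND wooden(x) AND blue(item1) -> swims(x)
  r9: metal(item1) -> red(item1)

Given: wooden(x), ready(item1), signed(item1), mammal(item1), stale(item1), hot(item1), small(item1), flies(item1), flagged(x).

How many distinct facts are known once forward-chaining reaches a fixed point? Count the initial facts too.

16

Round 1 — r3, r7, derive cold(item1), blue(item1).
Round 2 — r1, derive visible(item1).
Round 3 — r8, derive swims(x).
Round 4 — r4, derive closed(x).
Round 5 — r5, derive metal(item1).
Round 6 — r9, derive red(item1).
Closure: {blue(item1), closed(x), cold(item1), flagged(x), flies(item1), hot(item1), mammal(item1), metal(item1), ready(item1), red(item1), signed(item1), small(item1), stale(item1), swims(x), visible(item1), wooden(x)} — 16 facts.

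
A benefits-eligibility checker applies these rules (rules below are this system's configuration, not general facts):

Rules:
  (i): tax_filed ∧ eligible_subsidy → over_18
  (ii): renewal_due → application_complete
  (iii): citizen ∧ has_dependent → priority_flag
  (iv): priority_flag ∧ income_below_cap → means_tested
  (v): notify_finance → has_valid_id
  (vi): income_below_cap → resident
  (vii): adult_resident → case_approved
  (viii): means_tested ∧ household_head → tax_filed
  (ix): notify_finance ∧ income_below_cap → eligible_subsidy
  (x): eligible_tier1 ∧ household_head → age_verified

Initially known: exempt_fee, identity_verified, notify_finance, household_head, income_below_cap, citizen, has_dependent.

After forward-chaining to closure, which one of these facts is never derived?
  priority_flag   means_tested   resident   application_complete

application_complete

Round 1: (iii) [citizen ∧ has_dependent → priority_flag]; (v) [notify_finance → has_valid_id]; (vi) [income_below_cap → resident]; (ix) [notify_finance ∧ income_below_cap → eligible_subsidy]. Adds priority_flag, has_valid_id, resident, eligible_subsidy.
Round 2: (iv) [priority_flag ∧ income_below_cap → means_tested]. Adds means_tested.
Round 3: (viii) [means_tested ∧ household_head → tax_filed]. Adds tax_filed.
Round 4: (i) [tax_filed ∧ eligible_subsidy → over_18]. Adds over_18.
Derived: priority_flag (round 1), means_tested (round 2), resident (round 1). application_complete never appears in any round.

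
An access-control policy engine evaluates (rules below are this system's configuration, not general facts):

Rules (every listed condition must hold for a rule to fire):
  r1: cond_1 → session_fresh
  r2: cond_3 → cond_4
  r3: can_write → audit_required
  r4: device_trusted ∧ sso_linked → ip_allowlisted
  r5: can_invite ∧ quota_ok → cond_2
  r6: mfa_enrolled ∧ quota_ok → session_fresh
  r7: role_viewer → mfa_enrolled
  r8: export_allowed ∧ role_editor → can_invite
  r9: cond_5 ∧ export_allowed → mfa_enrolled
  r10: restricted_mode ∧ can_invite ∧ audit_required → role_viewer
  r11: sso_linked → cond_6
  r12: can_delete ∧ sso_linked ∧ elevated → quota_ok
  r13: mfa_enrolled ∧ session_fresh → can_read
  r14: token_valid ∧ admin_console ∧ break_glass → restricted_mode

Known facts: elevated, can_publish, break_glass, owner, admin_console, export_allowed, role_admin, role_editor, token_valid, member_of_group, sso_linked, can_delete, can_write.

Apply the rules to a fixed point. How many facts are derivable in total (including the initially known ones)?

23

Round 1 fires r3, r8, r11, r12, r14, giving audit_required, can_invite, cond_6, quota_ok, restricted_mode.
Round 2 fires r5, r10, giving cond_2, role_viewer.
Round 3 fires r7, giving mfa_enrolled.
Round 4 fires r6, giving session_fresh.
Round 5 fires r13, giving can_read.
Closure: {admin_console, audit_required, break_glass, can_delete, can_invite, can_publish, can_read, can_write, cond_2, cond_6, elevated, export_allowed, member_of_group, mfa_enrolled, owner, quota_ok, restricted_mode, role_admin, role_editor, role_viewer, session_fresh, sso_linked, token_valid} — 23 facts.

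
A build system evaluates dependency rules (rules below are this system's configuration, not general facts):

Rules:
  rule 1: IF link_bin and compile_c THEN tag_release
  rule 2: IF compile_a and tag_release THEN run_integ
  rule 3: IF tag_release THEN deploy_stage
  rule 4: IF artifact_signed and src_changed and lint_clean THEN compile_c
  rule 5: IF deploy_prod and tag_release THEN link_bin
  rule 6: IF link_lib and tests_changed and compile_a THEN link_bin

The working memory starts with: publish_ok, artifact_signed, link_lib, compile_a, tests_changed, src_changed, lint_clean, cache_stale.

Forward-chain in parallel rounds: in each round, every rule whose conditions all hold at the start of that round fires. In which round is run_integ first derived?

Round 1 — rule 4, rule 6, derive compile_c, link_bin.
Round 2 — rule 1, derive tag_release.
Round 3 — rule 2, rule 3, derive run_integ, deploy_stage.
run_integ first appears in round 3.

3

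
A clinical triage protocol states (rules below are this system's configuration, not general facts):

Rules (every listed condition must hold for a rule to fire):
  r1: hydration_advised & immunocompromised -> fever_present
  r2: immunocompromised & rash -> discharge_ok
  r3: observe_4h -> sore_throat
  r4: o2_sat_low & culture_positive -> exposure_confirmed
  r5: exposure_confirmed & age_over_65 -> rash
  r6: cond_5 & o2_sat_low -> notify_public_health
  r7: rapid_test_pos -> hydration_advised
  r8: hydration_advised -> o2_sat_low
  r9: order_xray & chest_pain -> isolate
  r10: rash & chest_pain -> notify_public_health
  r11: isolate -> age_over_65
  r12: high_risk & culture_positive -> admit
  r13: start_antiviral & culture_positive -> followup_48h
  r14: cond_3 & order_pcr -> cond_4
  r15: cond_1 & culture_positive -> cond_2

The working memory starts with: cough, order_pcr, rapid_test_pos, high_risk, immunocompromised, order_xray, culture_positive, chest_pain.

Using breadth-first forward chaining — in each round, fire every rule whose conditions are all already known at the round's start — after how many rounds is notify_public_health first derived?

Round 1 — r7, r9, r12, derive hydration_advised, isolate, admit.
Round 2 — r1, r8, r11, derive fever_present, o2_sat_low, age_over_65.
Round 3 — r4, derive exposure_confirmed.
Round 4 — r5, derive rash.
Round 5 — r2, r10, derive discharge_ok, notify_public_health.
notify_public_health first appears in round 5.

5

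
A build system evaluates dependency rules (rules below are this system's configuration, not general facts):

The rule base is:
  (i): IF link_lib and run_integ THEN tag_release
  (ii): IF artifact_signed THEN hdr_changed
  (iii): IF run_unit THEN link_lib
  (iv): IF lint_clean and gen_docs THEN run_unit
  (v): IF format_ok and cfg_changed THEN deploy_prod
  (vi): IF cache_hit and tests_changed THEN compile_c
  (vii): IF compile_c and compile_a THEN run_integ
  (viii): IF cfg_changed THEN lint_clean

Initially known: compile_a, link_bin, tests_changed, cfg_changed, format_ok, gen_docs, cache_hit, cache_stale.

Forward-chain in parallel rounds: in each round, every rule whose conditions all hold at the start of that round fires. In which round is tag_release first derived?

4

[1] (v) [IF format_ok and cfg_changed THEN deploy_prod]; (vi) [IF cache_hit and tests_changed THEN compile_c]; (viii) [IF cfg_changed THEN lint_clean]. ⇒ new: deploy_prod, compile_c, lint_clean.
[2] (iv) [IF lint_clean and gen_docs THEN run_unit]; (vii) [IF compile_c and compile_a THEN run_integ]. ⇒ new: run_unit, run_integ.
[3] (iii) [IF run_unit THEN link_lib]. ⇒ new: link_lib.
[4] (i) [IF link_lib and run_integ THEN tag_release]. ⇒ new: tag_release.
tag_release first appears in round 4.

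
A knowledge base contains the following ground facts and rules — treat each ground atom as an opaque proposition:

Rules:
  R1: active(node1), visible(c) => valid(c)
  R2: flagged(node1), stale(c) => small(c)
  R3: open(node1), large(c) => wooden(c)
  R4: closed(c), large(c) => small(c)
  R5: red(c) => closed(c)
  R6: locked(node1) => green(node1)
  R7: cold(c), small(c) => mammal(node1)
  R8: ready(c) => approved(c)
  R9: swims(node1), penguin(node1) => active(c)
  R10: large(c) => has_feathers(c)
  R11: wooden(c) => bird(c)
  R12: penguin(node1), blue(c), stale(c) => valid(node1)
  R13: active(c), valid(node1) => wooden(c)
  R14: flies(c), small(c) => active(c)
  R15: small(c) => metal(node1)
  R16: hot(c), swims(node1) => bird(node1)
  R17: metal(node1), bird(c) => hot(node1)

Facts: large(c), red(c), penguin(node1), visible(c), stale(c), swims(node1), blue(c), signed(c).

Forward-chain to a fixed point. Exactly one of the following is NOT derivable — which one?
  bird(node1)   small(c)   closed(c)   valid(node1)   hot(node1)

bird(node1)

Round 1: R5 [red(c) => closed(c)]; R9 [swims(node1), penguin(node1) => active(c)]; R10 [large(c) => has_feathers(c)]; R12 [penguin(node1), blue(c), stale(c) => valid(node1)]. New: closed(c), active(c), has_feathers(c), valid(node1).
Round 2: R4 [closed(c), large(c) => small(c)]; R13 [active(c), valid(node1) => wooden(c)]. New: small(c), wooden(c).
Round 3: R11 [wooden(c) => bird(c)]; R15 [small(c) => metal(node1)]. New: bird(c), metal(node1).
Round 4: R17 [metal(node1), bird(c) => hot(node1)]. New: hot(node1).
Derived: hot(node1) (round 4), small(c) (round 2), valid(node1) (round 1), closed(c) (round 1). bird(node1) never appears in any round.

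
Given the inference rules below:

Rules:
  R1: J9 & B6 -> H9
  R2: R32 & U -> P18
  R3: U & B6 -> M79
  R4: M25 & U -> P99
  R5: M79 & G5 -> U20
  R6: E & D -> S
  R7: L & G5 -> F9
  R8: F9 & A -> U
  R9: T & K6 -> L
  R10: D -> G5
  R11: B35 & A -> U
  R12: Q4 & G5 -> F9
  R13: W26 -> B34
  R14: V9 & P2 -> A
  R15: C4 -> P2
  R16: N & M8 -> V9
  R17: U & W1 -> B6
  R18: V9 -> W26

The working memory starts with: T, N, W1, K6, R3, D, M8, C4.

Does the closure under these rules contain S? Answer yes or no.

no

Round 1 fires R9, R10, R15, R16, giving L, G5, P2, V9.
Round 2 fires R7, R14, R18, giving F9, A, W26.
Round 3 fires R8, R13, giving U, B34.
Round 4 fires R17, giving B6.
Round 5 fires R3, giving M79.
Round 6 fires R5, giving U20.
Fixed point reached. S is concluded only by R6; R6 needs E (never derived).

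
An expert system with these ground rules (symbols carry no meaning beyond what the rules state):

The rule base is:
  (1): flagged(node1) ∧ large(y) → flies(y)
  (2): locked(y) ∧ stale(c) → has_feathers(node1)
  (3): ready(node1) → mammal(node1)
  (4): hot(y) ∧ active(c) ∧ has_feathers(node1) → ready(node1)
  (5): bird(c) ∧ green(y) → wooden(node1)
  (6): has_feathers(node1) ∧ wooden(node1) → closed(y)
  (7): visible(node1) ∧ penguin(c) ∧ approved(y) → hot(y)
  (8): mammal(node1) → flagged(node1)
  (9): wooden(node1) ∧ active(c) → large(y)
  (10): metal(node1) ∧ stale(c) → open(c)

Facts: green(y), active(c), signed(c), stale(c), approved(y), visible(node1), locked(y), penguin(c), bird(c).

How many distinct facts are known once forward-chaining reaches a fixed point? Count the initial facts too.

Round 1 fires (2), (5), (7), giving has_feathers(node1), wooden(node1), hot(y).
Round 2 fires (4), (6), (9), giving ready(node1), closed(y), large(y).
Round 3 fires (3), giving mammal(node1).
Round 4 fires (8), giving flagged(node1).
Round 5 fires (1), giving flies(y).
Closure: {active(c), approved(y), bird(c), closed(y), flagged(node1), flies(y), green(y), has_feathers(node1), hot(y), large(y), locked(y), mammal(node1), penguin(c), ready(node1), signed(c), stale(c), visible(node1), wooden(node1)} — 18 facts.

18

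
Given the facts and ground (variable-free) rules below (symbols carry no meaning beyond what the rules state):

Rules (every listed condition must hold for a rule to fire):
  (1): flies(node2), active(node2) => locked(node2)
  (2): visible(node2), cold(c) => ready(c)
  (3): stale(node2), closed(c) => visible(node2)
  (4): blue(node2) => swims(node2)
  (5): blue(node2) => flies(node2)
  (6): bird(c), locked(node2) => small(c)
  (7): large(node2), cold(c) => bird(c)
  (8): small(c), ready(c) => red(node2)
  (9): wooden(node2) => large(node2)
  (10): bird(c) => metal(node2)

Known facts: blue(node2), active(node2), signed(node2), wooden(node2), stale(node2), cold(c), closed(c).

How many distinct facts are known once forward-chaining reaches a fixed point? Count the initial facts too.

Round 1: (3) [stale(node2), closed(c) => visible(node2)]; (4) [blue(node2) => swims(node2)]; (5) [blue(node2) => flies(node2)]; (9) [wooden(node2) => large(node2)]. Adds visible(node2), swims(node2), flies(node2), large(node2).
Round 2: (1) [flies(node2), active(node2) => locked(node2)]; (2) [visible(node2), cold(c) => ready(c)]; (7) [large(node2), cold(c) => bird(c)]. Adds locked(node2), ready(c), bird(c).
Round 3: (6) [bird(c), locked(node2) => small(c)]; (10) [bird(c) => metal(node2)]. Adds small(c), metal(node2).
Round 4: (8) [small(c), ready(c) => red(node2)]. Adds red(node2).
Closure: {active(node2), bird(c), blue(node2), closed(c), cold(c), flies(node2), large(node2), locked(node2), metal(node2), ready(c), red(node2), signed(node2), small(c), stale(node2), swims(node2), visible(node2), wooden(node2)} — 17 facts.

17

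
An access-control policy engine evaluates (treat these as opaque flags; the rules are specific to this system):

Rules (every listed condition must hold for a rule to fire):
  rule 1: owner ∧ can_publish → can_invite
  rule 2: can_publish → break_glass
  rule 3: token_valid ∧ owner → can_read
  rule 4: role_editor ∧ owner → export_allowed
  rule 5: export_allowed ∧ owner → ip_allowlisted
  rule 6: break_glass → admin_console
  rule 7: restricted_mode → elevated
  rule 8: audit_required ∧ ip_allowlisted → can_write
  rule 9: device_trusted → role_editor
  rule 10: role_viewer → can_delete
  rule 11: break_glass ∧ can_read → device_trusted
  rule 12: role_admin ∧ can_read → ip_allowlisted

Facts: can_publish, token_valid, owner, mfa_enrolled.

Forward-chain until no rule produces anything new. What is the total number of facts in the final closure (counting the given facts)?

Round 1: rule 1 [owner ∧ can_publish → can_invite]; rule 2 [can_publish → break_glass]; rule 3 [token_valid ∧ owner → can_read]. New: can_invite, break_glass, can_read.
Round 2: rule 6 [break_glass → admin_console]; rule 11 [break_glass ∧ can_read → device_trusted]. New: admin_console, device_trusted.
Round 3: rule 9 [device_trusted → role_editor]. New: role_editor.
Round 4: rule 4 [role_editor ∧ owner → export_allowed]. New: export_allowed.
Round 5: rule 5 [export_allowed ∧ owner → ip_allowlisted]. New: ip_allowlisted.
Closure: {admin_console, break_glass, can_invite, can_publish, can_read, device_trusted, export_allowed, ip_allowlisted, mfa_enrolled, owner, role_editor, token_valid} — 12 facts.

12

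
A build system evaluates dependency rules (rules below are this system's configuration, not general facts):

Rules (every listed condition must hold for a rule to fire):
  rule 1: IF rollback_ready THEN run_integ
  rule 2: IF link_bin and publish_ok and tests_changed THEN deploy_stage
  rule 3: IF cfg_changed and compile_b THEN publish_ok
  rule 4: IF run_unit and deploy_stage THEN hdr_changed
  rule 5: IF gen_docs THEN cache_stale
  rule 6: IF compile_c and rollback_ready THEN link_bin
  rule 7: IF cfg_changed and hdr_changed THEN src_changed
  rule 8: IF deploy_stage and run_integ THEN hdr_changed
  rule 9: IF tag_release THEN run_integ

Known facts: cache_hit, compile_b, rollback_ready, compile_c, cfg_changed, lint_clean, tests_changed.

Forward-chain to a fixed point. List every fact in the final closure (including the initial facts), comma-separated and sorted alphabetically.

Round 1 — rule 1, rule 3, rule 6, derive run_integ, publish_ok, link_bin.
Round 2 — rule 2, derive deploy_stage.
Round 3 — rule 8, derive hdr_changed.
Round 4 — rule 7, derive src_changed.

cache_hit, cfg_changed, compile_b, compile_c, deploy_stage, hdr_changed, link_bin, lint_clean, publish_ok, rollback_ready, run_integ, src_changed, tests_changed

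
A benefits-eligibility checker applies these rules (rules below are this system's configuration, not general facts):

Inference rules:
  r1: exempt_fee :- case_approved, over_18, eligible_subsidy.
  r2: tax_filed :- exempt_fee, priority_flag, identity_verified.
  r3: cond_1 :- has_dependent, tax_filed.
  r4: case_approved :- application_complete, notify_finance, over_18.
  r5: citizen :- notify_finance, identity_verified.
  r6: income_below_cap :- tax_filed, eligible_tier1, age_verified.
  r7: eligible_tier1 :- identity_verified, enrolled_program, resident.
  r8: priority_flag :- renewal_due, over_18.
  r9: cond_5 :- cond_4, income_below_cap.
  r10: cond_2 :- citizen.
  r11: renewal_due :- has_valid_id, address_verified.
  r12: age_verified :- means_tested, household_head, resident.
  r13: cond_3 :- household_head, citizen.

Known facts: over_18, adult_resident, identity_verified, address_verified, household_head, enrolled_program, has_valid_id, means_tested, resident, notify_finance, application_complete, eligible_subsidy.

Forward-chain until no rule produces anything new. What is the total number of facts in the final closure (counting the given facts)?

23

Round 1: r4 [case_approved :- application_complete, notify_finance, over_18.]; r5 [citizen :- notify_finance, identity_verified.]; r7 [eligible_tier1 :- identity_verified, enrolled_program, resident.]; r11 [renewal_due :- has_valid_id, address_verified.]; r12 [age_verified :- means_tested, household_head, resident.]. New: case_approved, citizen, eligible_tier1, renewal_due, age_verified.
Round 2: r1 [exempt_fee :- case_approved, over_18, eligible_subsidy.]; r8 [priority_flag :- renewal_due, over_18.]; r10 [cond_2 :- citizen.]; r13 [cond_3 :- household_head, citizen.]. New: exempt_fee, priority_flag, cond_2, cond_3.
Round 3: r2 [tax_filed :- exempt_fee, priority_flag, identity_verified.]. New: tax_filed.
Round 4: r6 [income_below_cap :- tax_filed, eligible_tier1, age_verified.]. New: income_below_cap.
Closure: {address_verified, adult_resident, age_verified, application_complete, case_approved, citizen, cond_2, cond_3, eligible_subsidy, eligible_tier1, enrolled_program, exempt_fee, has_valid_id, household_head, identity_verified, income_below_cap, means_tested, notify_finance, over_18, priority_flag, renewal_due, resident, tax_filed} — 23 facts.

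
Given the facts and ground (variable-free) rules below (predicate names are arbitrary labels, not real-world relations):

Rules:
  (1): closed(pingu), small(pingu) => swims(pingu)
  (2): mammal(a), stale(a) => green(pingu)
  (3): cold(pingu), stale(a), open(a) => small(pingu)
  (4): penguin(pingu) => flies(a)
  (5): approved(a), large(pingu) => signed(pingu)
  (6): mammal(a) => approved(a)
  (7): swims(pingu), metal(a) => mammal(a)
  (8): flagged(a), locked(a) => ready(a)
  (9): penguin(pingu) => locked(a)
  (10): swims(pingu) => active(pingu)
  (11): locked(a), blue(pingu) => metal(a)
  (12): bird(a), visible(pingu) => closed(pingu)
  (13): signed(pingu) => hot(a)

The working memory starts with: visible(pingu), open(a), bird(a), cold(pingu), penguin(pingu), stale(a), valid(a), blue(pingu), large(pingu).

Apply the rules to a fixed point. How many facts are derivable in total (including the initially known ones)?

21

Round 1: (3) [cold(pingu), stale(a), open(a) => small(pingu)]; (4) [penguin(pingu) => flies(a)]; (9) [penguin(pingu) => locked(a)]; (12) [bird(a), visible(pingu) => closed(pingu)]. Adds small(pingu), flies(a), locked(a), closed(pingu).
Round 2: (1) [closed(pingu), small(pingu) => swims(pingu)]; (11) [locked(a), blue(pingu) => metal(a)]. Adds swims(pingu), metal(a).
Round 3: (7) [swims(pingu), metal(a) => mammal(a)]; (10) [swims(pingu) => active(pingu)]. Adds mammal(a), active(pingu).
Round 4: (2) [mammal(a), stale(a) => green(pingu)]; (6) [mammal(a) => approved(a)]. Adds green(pingu), approved(a).
Round 5: (5) [approved(a), large(pingu) => signed(pingu)]. Adds signed(pingu).
Round 6: (13) [signed(pingu) => hot(a)]. Adds hot(a).
Closure: {active(pingu), approved(a), bird(a), blue(pingu), closed(pingu), cold(pingu), flies(a), green(pingu), hot(a), large(pingu), locked(a), mammal(a), metal(a), open(a), penguin(pingu), signed(pingu), small(pingu), stale(a), swims(pingu), valid(a), visible(pingu)} — 21 facts.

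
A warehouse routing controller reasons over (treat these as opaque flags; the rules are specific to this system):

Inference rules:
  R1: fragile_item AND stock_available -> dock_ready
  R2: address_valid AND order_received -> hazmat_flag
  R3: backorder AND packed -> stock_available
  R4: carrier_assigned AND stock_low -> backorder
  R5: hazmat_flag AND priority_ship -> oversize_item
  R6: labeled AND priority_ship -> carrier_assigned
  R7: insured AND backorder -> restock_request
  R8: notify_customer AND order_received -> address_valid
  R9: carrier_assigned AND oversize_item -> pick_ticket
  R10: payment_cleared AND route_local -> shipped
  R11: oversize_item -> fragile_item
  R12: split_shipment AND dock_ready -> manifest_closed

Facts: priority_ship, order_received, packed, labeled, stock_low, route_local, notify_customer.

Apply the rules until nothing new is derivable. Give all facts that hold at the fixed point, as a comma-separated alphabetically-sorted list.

Round 1 — R6, R8, derive carrier_assigned, address_valid.
Round 2 — R2, R4, derive hazmat_flag, backorder.
Round 3 — R3, R5, derive stock_available, oversize_item.
Round 4 — R9, R11, derive pick_ticket, fragile_item.
Round 5 — R1, derive dock_ready.

address_valid, backorder, carrier_assigned, dock_ready, fragile_item, hazmat_flag, labeled, notify_customer, order_received, oversize_item, packed, pick_ticket, priority_ship, route_local, stock_available, stock_low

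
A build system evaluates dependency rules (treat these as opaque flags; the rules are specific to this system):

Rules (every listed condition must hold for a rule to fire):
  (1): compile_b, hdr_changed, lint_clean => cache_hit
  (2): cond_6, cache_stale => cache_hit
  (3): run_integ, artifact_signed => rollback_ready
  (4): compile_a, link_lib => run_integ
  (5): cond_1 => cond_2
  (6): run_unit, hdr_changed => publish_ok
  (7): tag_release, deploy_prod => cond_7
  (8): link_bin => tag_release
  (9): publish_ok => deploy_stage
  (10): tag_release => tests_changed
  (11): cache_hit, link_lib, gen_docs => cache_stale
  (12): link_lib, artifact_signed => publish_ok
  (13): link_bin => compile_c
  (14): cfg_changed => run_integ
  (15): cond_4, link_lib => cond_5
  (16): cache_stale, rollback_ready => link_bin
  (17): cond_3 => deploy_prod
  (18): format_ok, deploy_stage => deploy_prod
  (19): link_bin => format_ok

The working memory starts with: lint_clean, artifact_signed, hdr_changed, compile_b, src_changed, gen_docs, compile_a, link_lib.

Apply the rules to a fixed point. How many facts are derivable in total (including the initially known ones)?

Round 1: (1) [compile_b, hdr_changed, lint_clean => cache_hit]; (4) [compile_a, link_lib => run_integ]; (12) [link_lib, artifact_signed => publish_ok]. New: cache_hit, run_integ, publish_ok.
Round 2: (3) [run_integ, artifact_signed => rollback_ready]; (9) [publish_ok => deploy_stage]; (11) [cache_hit, link_lib, gen_docs => cache_stale]. New: rollback_ready, deploy_stage, cache_stale.
Round 3: (16) [cache_stale, rollback_ready => link_bin]. New: link_bin.
Round 4: (8) [link_bin => tag_release]; (13) [link_bin => compile_c]; (19) [link_bin => format_ok]. New: tag_release, compile_c, format_ok.
Round 5: (10) [tag_release => tests_changed]; (18) [format_ok, deploy_stage => deploy_prod]. New: tests_changed, deploy_prod.
Round 6: (7) [tag_release, deploy_prod => cond_7]. New: cond_7.
Closure: {artifact_signed, cache_hit, cache_stale, compile_a, compile_b, compile_c, cond_7, deploy_prod, deploy_stage, format_ok, gen_docs, hdr_changed, link_bin, link_lib, lint_clean, publish_ok, rollback_ready, run_integ, src_changed, tag_release, tests_changed} — 21 facts.

21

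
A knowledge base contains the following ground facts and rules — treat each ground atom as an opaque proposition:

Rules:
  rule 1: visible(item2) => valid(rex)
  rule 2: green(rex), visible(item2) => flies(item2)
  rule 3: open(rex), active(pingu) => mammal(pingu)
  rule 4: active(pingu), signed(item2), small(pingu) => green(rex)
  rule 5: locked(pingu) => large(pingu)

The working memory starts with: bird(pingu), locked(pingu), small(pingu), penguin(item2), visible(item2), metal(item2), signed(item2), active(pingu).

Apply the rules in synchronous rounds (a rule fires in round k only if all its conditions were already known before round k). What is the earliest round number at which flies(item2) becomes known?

2

Round 1 — rule 1, rule 4, rule 5, derive valid(rex), green(rex), large(pingu).
Round 2 — rule 2, derive flies(item2).
flies(item2) first appears in round 2.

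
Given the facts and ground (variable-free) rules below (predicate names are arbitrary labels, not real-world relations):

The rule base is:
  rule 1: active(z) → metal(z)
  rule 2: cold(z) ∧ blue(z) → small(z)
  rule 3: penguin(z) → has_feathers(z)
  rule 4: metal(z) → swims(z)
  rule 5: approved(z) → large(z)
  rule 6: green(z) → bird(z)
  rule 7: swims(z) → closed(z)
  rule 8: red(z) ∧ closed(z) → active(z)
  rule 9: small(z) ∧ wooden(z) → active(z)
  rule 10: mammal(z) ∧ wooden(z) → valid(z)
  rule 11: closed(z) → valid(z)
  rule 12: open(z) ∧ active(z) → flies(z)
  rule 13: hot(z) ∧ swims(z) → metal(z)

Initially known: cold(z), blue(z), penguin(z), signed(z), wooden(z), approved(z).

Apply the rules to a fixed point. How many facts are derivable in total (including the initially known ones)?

14

[1] rule 2 [cold(z) ∧ blue(z) → small(z)]; rule 3 [penguin(z) → has_feathers(z)]; rule 5 [approved(z) → large(z)]. ⇒ new: small(z), has_feathers(z), large(z).
[2] rule 9 [small(z) ∧ wooden(z) → active(z)]. ⇒ new: active(z).
[3] rule 1 [active(z) → metal(z)]. ⇒ new: metal(z).
[4] rule 4 [metal(z) → swims(z)]. ⇒ new: swims(z).
[5] rule 7 [swims(z) → closed(z)]. ⇒ new: closed(z).
[6] rule 11 [closed(z) → valid(z)]. ⇒ new: valid(z).
Closure: {active(z), approved(z), blue(z), closed(z), cold(z), has_feathers(z), large(z), metal(z), penguin(z), signed(z), small(z), swims(z), valid(z), wooden(z)} — 14 facts.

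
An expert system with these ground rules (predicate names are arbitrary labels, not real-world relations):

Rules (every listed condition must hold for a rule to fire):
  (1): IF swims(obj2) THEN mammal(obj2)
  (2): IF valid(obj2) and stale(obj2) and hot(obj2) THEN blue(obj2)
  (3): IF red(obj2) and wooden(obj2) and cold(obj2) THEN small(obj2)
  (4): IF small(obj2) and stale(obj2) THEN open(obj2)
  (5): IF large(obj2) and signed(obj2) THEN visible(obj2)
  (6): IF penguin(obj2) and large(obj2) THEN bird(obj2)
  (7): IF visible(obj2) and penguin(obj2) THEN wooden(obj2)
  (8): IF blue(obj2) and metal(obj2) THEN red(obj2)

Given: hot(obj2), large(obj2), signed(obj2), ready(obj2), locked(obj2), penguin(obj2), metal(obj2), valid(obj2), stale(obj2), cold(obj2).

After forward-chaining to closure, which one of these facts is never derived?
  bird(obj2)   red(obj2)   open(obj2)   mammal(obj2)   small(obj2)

Round 1: (2) [IF valid(obj2) and stale(obj2) and hot(obj2) THEN blue(obj2)]; (5) [IF large(obj2) and signed(obj2) THEN visible(obj2)]; (6) [IF penguin(obj2) and large(obj2) THEN bird(obj2)]. New: blue(obj2), visible(obj2), bird(obj2).
Round 2: (7) [IF visible(obj2) and penguin(obj2) THEN wooden(obj2)]; (8) [IF blue(obj2) and metal(obj2) THEN red(obj2)]. New: wooden(obj2), red(obj2).
Round 3: (3) [IF red(obj2) and wooden(obj2) and cold(obj2) THEN small(obj2)]. New: small(obj2).
Round 4: (4) [IF small(obj2) and stale(obj2) THEN open(obj2)]. New: open(obj2).
Derived: small(obj2) (round 3), open(obj2) (round 4), red(obj2) (round 2), bird(obj2) (round 1). mammal(obj2) never appears in any round.

mammal(obj2)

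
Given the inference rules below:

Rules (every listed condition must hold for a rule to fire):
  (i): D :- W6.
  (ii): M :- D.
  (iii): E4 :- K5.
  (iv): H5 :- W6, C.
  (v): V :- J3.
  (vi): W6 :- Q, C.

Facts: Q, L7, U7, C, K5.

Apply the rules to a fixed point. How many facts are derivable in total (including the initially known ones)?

10

[1] (iii) [E4 :- K5.]; (vi) [W6 :- Q, C.]. ⇒ new: E4, W6.
[2] (i) [D :- W6.]; (iv) [H5 :- W6, C.]. ⇒ new: D, H5.
[3] (ii) [M :- D.]. ⇒ new: M.
Closure: {C, D, E4, H5, K5, L7, M, Q, U7, W6} — 10 facts.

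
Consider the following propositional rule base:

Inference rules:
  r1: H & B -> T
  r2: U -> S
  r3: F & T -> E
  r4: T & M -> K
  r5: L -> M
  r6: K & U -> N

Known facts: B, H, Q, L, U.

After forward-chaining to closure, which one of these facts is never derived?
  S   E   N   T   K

Round 1: r1 [H & B -> T]; r2 [U -> S]; r5 [L -> M]. Adds T, S, M.
Round 2: r4 [T & M -> K]. Adds K.
Round 3: r6 [K & U -> N]. Adds N.
Derived: S (round 1), K (round 2), T (round 1), N (round 3). E never appears in any round.

E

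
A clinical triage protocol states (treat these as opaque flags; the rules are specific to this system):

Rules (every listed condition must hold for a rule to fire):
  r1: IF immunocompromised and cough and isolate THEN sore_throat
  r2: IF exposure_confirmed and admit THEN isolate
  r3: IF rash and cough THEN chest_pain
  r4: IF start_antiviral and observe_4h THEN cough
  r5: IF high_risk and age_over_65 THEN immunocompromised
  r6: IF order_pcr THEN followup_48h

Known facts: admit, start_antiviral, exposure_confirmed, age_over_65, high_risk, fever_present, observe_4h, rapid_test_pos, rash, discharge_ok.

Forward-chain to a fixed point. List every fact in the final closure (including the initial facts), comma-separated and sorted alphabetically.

admit, age_over_65, chest_pain, cough, discharge_ok, exposure_confirmed, fever_present, high_risk, immunocompromised, isolate, observe_4h, rapid_test_pos, rash, sore_throat, start_antiviral

Round 1 — r2, r4, r5, derive isolate, cough, immunocompromised.
Round 2 — r1, r3, derive sore_throat, chest_pain.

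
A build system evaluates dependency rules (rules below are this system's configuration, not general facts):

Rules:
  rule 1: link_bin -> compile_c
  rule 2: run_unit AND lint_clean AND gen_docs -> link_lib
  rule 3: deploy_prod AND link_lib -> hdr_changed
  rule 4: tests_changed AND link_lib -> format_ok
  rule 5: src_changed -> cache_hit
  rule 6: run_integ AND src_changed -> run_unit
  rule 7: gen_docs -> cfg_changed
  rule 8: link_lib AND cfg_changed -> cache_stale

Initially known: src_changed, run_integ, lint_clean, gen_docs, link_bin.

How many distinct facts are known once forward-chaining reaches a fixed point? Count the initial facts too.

[1] rule 1 [link_bin -> compile_c]; rule 5 [src_changed -> cache_hit]; rule 6 [run_integ AND src_changed -> run_unit]; rule 7 [gen_docs -> cfg_changed]. ⇒ new: compile_c, cache_hit, run_unit, cfg_changed.
[2] rule 2 [run_unit AND lint_clean AND gen_docs -> link_lib]. ⇒ new: link_lib.
[3] rule 8 [link_lib AND cfg_changed -> cache_stale]. ⇒ new: cache_stale.
Closure: {cache_hit, cache_stale, cfg_changed, compile_c, gen_docs, link_bin, link_lib, lint_clean, run_integ, run_unit, src_changed} — 11 facts.

11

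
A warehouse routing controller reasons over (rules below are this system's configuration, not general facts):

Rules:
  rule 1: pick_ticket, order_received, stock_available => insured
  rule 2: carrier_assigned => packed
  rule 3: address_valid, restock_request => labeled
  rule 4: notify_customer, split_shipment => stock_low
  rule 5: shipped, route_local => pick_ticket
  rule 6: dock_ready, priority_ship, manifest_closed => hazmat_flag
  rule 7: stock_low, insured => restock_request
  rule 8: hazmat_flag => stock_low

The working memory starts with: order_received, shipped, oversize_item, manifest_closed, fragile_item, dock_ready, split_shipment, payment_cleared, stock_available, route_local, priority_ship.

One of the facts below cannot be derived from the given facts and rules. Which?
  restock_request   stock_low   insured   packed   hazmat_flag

Round 1 fires rule 5, rule 6, giving pick_ticket, hazmat_flag.
Round 2 fires rule 1, rule 8, giving insured, stock_low.
Round 3 fires rule 7, giving restock_request.
Derived: stock_low (round 2), restock_request (round 3), hazmat_flag (round 1), insured (round 2). packed never appears in any round.

packed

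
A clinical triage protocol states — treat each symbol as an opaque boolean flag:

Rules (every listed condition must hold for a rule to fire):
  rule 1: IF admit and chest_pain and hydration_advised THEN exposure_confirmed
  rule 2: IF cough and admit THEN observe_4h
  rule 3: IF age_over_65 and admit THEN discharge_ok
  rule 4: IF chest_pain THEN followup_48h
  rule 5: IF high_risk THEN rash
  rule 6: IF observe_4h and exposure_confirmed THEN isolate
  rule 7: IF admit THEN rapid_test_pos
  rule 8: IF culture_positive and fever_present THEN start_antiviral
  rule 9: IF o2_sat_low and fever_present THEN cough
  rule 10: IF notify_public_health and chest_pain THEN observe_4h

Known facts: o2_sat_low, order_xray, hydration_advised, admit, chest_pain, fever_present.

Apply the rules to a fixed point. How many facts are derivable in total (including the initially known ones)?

[1] rule 1 [IF admit and chest_pain and hydration_advised THEN exposure_confirmed]; rule 4 [IF chest_pain THEN followup_48h]; rule 7 [IF admit THEN rapid_test_pos]; rule 9 [IF o2_sat_low and fever_present THEN cough]. ⇒ new: exposure_confirmed, followup_48h, rapid_test_pos, cough.
[2] rule 2 [IF cough and admit THEN observe_4h]. ⇒ new: observe_4h.
[3] rule 6 [IF observe_4h and exposure_confirmed THEN isolate]. ⇒ new: isolate.
Closure: {admit, chest_pain, cough, exposure_confirmed, fever_present, followup_48h, hydration_advised, isolate, o2_sat_low, observe_4h, order_xray, rapid_test_pos} — 12 facts.

12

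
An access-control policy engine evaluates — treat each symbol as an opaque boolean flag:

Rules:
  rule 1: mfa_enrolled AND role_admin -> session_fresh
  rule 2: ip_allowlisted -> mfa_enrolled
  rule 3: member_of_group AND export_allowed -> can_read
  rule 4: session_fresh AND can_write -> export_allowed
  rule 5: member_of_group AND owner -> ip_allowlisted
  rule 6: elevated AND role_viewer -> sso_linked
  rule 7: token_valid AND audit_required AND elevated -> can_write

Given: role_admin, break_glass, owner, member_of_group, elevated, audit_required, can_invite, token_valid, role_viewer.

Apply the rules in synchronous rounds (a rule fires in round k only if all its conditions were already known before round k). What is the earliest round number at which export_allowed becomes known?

4

Round 1: rule 5 [member_of_group AND owner -> ip_allowlisted]; rule 6 [elevated AND role_viewer -> sso_linked]; rule 7 [token_valid AND audit_required AND elevated -> can_write]. Adds ip_allowlisted, sso_linked, can_write.
Round 2: rule 2 [ip_allowlisted -> mfa_enrolled]. Adds mfa_enrolled.
Round 3: rule 1 [mfa_enrolled AND role_admin -> session_fresh]. Adds session_fresh.
Round 4: rule 4 [session_fresh AND can_write -> export_allowed]. Adds export_allowed.
export_allowed first appears in round 4.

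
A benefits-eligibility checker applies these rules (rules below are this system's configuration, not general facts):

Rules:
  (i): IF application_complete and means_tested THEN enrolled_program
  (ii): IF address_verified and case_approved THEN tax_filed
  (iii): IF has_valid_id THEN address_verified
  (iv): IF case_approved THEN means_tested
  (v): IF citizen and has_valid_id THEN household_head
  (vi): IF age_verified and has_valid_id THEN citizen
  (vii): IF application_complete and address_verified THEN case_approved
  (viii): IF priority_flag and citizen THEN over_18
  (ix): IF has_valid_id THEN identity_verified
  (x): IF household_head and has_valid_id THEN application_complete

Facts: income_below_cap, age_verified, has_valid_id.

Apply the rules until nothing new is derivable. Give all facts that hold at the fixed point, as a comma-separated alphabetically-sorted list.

[1] (iii) [IF has_valid_id THEN address_verified]; (vi) [IF age_verified and has_valid_id THEN citizen]; (ix) [IF has_valid_id THEN identity_verified]. ⇒ new: address_verified, citizen, identity_verified.
[2] (v) [IF citizen and has_valid_id THEN household_head]. ⇒ new: household_head.
[3] (x) [IF household_head and has_valid_id THEN application_complete]. ⇒ new: application_complete.
[4] (vii) [IF application_complete and address_verified THEN case_approved]. ⇒ new: case_approved.
[5] (ii) [IF address_verified and case_approved THEN tax_filed]; (iv) [IF case_approved THEN means_tested]. ⇒ new: tax_filed, means_tested.
[6] (i) [IF application_complete and means_tested THEN enrolled_program]. ⇒ new: enrolled_program.

address_verified, age_verified, application_complete, case_approved, citizen, enrolled_program, has_valid_id, household_head, identity_verified, income_below_cap, means_tested, tax_filed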